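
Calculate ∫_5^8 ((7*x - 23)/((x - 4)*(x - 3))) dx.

2*log(5) + 8*log(2)

Factor the denominator: x**2 - 7*x + 12 = (x - 3)(x - 4).
Partial fractions: (7*x - 23)/((x - 4)*(x - 3)) = 2/(x - 3) + 5/(x - 4).
An antiderivative is F(x) = 5*log(x - 4) + 2*log(x - 3).
Then F(8) - F(5) = (2*log(5) + 10*log(2)) - (log(4)) = 2*log(5) + 8*log(2).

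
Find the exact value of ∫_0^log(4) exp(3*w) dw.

21

Let u = exp(w), so du = exp(w) dw. When w = 0, u = 1; when w = log(4), u = 4.
The integral becomes ∫ u**2 du from 1 to 4, with antiderivative u**3/3.
Back in w: F(w) = exp(3*w)/3.
Then F(log(4)) - F(0) = (64/3) - (1/3) = 21.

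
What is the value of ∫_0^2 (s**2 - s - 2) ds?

By the power rule, an antiderivative is F(s) = s**3/3 - s**2/2 - 2*s.
Then F(2) - F(0) = (-10/3) - (0) = -10/3.

-10/3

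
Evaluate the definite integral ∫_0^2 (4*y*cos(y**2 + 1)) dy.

Let u = y**2 + 1, so du = 2*y dy. When y = 0, u = 1; when y = 2, u = 5.
The integral becomes 2·∫ cos(u) du from 1 to 5, with antiderivative 2*sin(u).
Back in y: F(y) = 2*sin(y**2 + 1).
Then F(2) - F(0) = (2*sin(5)) - (2*sin(1)) = 2*sin(5) - 2*sin(1).

2*sin(5) - 2*sin(1)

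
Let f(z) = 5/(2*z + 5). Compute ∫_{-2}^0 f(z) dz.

An antiderivative is F(z) = 5*log(2*z + 5)/2.
Then F(0) - F(-2) = (5*log(5)/2) - (0) = 5*log(5)/2.

5*log(5)/2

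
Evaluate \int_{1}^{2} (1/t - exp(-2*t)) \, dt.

An antiderivative is F(t) = log(t) + exp(-2*t)/2.
Then F(2) - F(1) = (exp(-4)/2 + log(2)) - (exp(-2)/2) = -exp(-2)/2 + exp(-4)/2 + log(2).

-exp(-2)/2 + exp(-4)/2 + log(2)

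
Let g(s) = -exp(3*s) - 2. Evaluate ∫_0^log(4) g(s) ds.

-21 - log(16)

An antiderivative is F(s) = -exp(3*s)/3 - 2*s.
Then F(log(4)) - F(0) = (-64/3 - log(16)) - (-1/3) = -21 - log(16).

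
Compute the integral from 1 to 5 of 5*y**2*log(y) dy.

-620/9 + 625*log(5)/3

Integrate by parts once (u = ln y, dv = 5*y**2 dy).
An antiderivative is F(y) = 5*y**3*(3*log(y) - 1)/9.
Then F(5) - F(1) = (-625/9 + 625*log(5)/3) - (-5/9) = -620/9 + 625*log(5)/3.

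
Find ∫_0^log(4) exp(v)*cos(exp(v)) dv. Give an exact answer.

-sin(1) + sin(4)

Let u = exp(v), so du = exp(v) dv. When v = 0, u = 1; when v = log(4), u = 4.
The integral becomes ∫ cos(u) du from 1 to 4, with antiderivative sin(u).
Back in v: F(v) = sin(exp(v)).
Then F(log(4)) - F(0) = (sin(4)) - (sin(1)) = -sin(1) + sin(4).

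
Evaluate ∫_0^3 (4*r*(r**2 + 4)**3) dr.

28305/2

Let u = r**2 + 4, so du = 2*r dr. When r = 0, u = 4; when r = 3, u = 13.
The integral becomes 2·∫ u**3 du from 4 to 13, with antiderivative u**4/2.
Back in r: F(r) = (r**2 + 4)**4/2.
Then F(3) - F(0) = (28561/2) - (128) = 28305/2.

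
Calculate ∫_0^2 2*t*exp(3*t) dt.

2/9 + 10*exp(6)/9

Integrate by parts once (u = t, dv = 2*exp(3*t) dt).
An antiderivative is F(t) = (6*t - 2)*exp(3*t)/9.
Then F(2) - F(0) = (10*exp(6)/9) - (-2/9) = 2/9 + 10*exp(6)/9.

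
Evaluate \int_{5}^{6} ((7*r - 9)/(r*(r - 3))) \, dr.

Factor the denominator: r**2 - 3*r = r(r - 3).
Partial fractions: (7*r - 9)/(r*(r - 3)) = 3/r + 4/(r - 3).
An antiderivative is F(r) = 3*log(r) + 4*log(r - 3).
Then F(6) - F(5) = (3*log(2) + 7*log(3)) - (4*log(2) + 3*log(5)) = -3*log(5) - log(2) + 7*log(3).

-3*log(5) - log(2) + 7*log(3)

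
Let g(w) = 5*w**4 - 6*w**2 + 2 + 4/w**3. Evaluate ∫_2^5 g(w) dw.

By the power rule, an antiderivative is F(w) = w**5 - 2*w**3 + 2*w - 2/w**2.
Then F(5) - F(2) = (72123/25) - (39/2) = 143271/50.

143271/50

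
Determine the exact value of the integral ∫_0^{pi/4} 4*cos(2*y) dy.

2

An antiderivative is F(y) = 2*sin(2*y).
Then F(pi/4) - F(0) = (2) - (0) = 2.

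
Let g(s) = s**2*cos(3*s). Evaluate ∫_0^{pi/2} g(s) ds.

2/27 - pi**2/12

Integrate by parts twice (u = s^2, dv = cos(3*s) ds).
An antiderivative is F(s) = s**2*sin(3*s)/3 + 2*s*cos(3*s)/9 - 2*sin(3*s)/27.
Then F(pi/2) - F(0) = (2/27 - pi**2/12) - (0) = 2/27 - pi**2/12.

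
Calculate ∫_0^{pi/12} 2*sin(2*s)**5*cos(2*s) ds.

1/384

Let u = sin(2*s), so du = 2*cos(2*s) ds. When s = 0, u = 0; when s = pi/12, u = 1/2.
The integral becomes ∫ u**5 du from 0 to 1/2, with antiderivative u**6/6.
Back in s: F(s) = sin(2*s)**6/6.
Then F(pi/12) - F(0) = (1/384) - (0) = 1/384.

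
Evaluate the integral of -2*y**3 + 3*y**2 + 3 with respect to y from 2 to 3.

-21/2

By the power rule, an antiderivative is F(y) = -y**4/2 + y**3 + 3*y.
Then F(3) - F(2) = (-9/2) - (6) = -21/2.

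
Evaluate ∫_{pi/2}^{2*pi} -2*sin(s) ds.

An antiderivative is F(s) = 2*cos(s).
Then F(2*pi) - F(pi/2) = (2) - (0) = 2.

2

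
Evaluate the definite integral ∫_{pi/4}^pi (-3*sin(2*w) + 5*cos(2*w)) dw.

-1

An antiderivative is F(w) = 5*sin(2*w)/2 + 3*cos(2*w)/2.
Then F(pi) - F(pi/4) = (3/2) - (5/2) = -1.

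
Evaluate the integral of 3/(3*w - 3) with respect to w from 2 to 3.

log(2)

An antiderivative is F(w) = log(3*w - 3).
Then F(3) - F(2) = (log(6)) - (log(3)) = log(2).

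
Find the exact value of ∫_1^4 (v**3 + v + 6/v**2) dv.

By the power rule, an antiderivative is F(v) = v**4/4 + v**2/2 - 6/v.
Then F(4) - F(1) = (141/2) - (-21/4) = 303/4.

303/4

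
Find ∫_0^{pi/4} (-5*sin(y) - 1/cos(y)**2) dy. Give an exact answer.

An antiderivative is F(y) = 5*cos(y) - tan(y).
Then F(pi/4) - F(0) = (-1 + 5*sqrt(2)/2) - (5) = -6 + 5*sqrt(2)/2.

-6 + 5*sqrt(2)/2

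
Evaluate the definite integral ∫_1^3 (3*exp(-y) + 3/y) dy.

An antiderivative is F(y) = 3*log(y) - 3*exp(-y).
Then F(3) - F(1) = (-3*exp(-3) + 3*log(3)) - (-3*exp(-1)) = -3*exp(-3) + 3*exp(-1) + 3*log(3).

-3*exp(-3) + 3*exp(-1) + 3*log(3)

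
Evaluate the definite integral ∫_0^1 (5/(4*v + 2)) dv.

An antiderivative is F(v) = 5*log(4*v + 2)/4.
Then F(1) - F(0) = (5*log(6)/4) - (5*log(2)/4) = 5*log(3)/4.

5*log(3)/4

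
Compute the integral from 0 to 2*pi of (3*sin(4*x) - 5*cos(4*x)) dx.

An antiderivative is F(x) = -5*sin(4*x)/4 - 3*cos(4*x)/4.
Then F(2*pi) - F(0) = (-3/4) - (-3/4) = 0.

0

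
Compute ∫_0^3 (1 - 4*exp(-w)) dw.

-1 + 4*exp(-3)

An antiderivative is F(w) = w + 4*exp(-w).
Then F(3) - F(0) = (4*exp(-3) + 3) - (4) = -1 + 4*exp(-3).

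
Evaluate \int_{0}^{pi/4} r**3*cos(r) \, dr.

Integrate by parts 3 times (u = r^3, dv = cos(r) dr).
An antiderivative is F(r) = r**3*sin(r) + 3*r**2*cos(r) - 6*r*sin(r) - 6*cos(r).
Then F(pi/4) - F(0) = (sqrt(2)*(-384 - 96*pi + pi**3 + 12*pi**2)/128) - (-6) = -3*sqrt(2) - 3*sqrt(2)*pi/4 + sqrt(2)*pi**3/128 + 3*sqrt(2)*pi**2/32 + 6.

-3*sqrt(2) - 3*sqrt(2)*pi/4 + sqrt(2)*pi**3/128 + 3*sqrt(2)*pi**2/32 + 6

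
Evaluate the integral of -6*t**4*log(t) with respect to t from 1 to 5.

18744/25 - 3750*log(5)

Integrate by parts once (u = ln t, dv = -6*t**4 dt).
An antiderivative is F(t) = -6*t**5*(5*log(t) - 1)/25.
Then F(5) - F(1) = (750 - 3750*log(5)) - (6/25) = 18744/25 - 3750*log(5).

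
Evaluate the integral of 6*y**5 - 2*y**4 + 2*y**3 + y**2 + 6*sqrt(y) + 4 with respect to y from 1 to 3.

By the power rule, an antiderivative is F(y) = y**6 - 2*y**5/5 + y**4/2 + 4*y**(3/2) + y**3/3 + 4*y.
Then F(3) - F(1) = (12*sqrt(3) + 6933/10) - (283/30) = 12*sqrt(3) + 10258/15.

12*sqrt(3) + 10258/15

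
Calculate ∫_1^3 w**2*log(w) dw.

-26/9 + 9*log(3)

Integrate by parts once (u = ln w, dv = w**2 dw).
An antiderivative is F(w) = w**3*(3*log(w) - 1)/9.
Then F(3) - F(1) = (-3 + 9*log(3)) - (-1/9) = -26/9 + 9*log(3).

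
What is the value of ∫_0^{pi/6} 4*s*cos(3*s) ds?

Integrate by parts once (u = s, dv = 4*cos(3*s) ds).
An antiderivative is F(s) = 4*s*sin(3*s)/3 + 4*cos(3*s)/9.
Then F(pi/6) - F(0) = (2*pi/9) - (4/9) = -4/9 + 2*pi/9.

-4/9 + 2*pi/9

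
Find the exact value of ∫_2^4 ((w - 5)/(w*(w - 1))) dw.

Factor the denominator: w**2 - w = w(w - 1).
Partial fractions: (w - 5)/(w*(w - 1)) = 5/w - 4/(w - 1).
An antiderivative is F(w) = 5*log(w) - 4*log(w - 1).
Then F(4) - F(2) = (-4*log(3) + 10*log(2)) - (log(32)) = log(32/81).

log(32/81)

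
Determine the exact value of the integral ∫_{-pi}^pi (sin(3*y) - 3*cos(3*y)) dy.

0

An antiderivative is F(y) = -sin(3*y) - cos(3*y)/3.
Then F(pi) - F(-pi) = (1/3) - (1/3) = 0.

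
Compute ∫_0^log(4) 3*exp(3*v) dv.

Let u = exp(v), so du = exp(v) dv. When v = 0, u = 1; when v = log(4), u = 4.
The integral becomes 3·∫ u**2 du from 1 to 4, with antiderivative u**3.
Back in v: F(v) = exp(3*v).
Then F(log(4)) - F(0) = (64) - (1) = 63.

63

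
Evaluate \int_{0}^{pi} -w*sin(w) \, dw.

Integrate by parts once (u = w, dv = -sin(w) dw).
An antiderivative is F(w) = w*cos(w) - sin(w).
Then F(pi) - F(0) = (-pi) - (0) = -pi.

-pi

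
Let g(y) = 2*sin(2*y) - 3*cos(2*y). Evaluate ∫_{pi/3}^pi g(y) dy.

-3/2 + 3*sqrt(3)/4

An antiderivative is F(y) = -3*sin(2*y)/2 - cos(2*y).
Then F(pi) - F(pi/3) = (-1) - (1/2 - 3*sqrt(3)/4) = -3/2 + 3*sqrt(3)/4.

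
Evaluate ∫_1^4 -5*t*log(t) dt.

Integrate by parts once (u = ln t, dv = -5*t dt).
An antiderivative is F(t) = -5*t**2*(2*log(t) - 1)/4.
Then F(4) - F(1) = (20 - 80*log(2)) - (5/4) = 75/4 - 80*log(2).

75/4 - 80*log(2)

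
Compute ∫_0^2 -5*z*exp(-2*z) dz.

Integrate by parts once (u = z, dv = -5*exp(-2*z) dz).
An antiderivative is F(z) = (10*z + 5)*exp(-2*z)/4.
Then F(2) - F(0) = (25*exp(-4)/4) - (5/4) = -5/4 + 25*exp(-4)/4.

-5/4 + 25*exp(-4)/4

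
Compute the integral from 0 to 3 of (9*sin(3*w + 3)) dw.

Let u = 3*w + 3, so du = 3 dw. When w = 0, u = 3; when w = 3, u = 12.
The integral becomes 3·∫ sin(u) du from 3 to 12, with antiderivative -3*cos(u).
Back in w: F(w) = -3*cos(3*w + 3).
Then F(3) - F(0) = (-3*cos(12)) - (-3*cos(3)) = 3*cos(3) - 3*cos(12).

3*cos(3) - 3*cos(12)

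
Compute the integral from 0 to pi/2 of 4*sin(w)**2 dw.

pi

Use the identity sin^2(w) = (1 - cos(2*w))/2.
An antiderivative is F(w) = 2*w - sin(2*w).
Then F(pi/2) - F(0) = (pi) - (0) = pi.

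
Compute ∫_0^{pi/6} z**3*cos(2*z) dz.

Integrate by parts 3 times (u = z^3, dv = cos(2*z) dz).
An antiderivative is F(z) = z**3*sin(2*z)/2 + 3*z**2*cos(2*z)/4 - 3*z*sin(2*z)/4 - 3*cos(2*z)/8.
Then F(pi/6) - F(0) = (-sqrt(3)*pi/16 - 3/16 + sqrt(3)*pi**3/864 + pi**2/96) - (-3/8) = -sqrt(3)*pi/16 + sqrt(3)*pi**3/864 + pi**2/96 + 3/16.

-sqrt(3)*pi/16 + sqrt(3)*pi**3/864 + pi**2/96 + 3/16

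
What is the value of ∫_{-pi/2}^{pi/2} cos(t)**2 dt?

pi/2

Use the identity cos^2(t) = (1 + cos(2*t))/2.
An antiderivative is F(t) = t/2 + sin(2*t)/4.
Then F(pi/2) - F(-pi/2) = (pi/4) - (-pi/4) = pi/2.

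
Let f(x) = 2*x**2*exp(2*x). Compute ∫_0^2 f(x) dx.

Integrate by parts twice (u = x^2, dv = 2*exp(2*x) dx).
An antiderivative is F(x) = (2*x**2 - 2*x + 1)*exp(2*x)/2.
Then F(2) - F(0) = (5*exp(4)/2) - (1/2) = -1/2 + 5*exp(4)/2.

-1/2 + 5*exp(4)/2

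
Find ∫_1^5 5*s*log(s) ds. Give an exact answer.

Integrate by parts once (u = ln s, dv = 5*s ds).
An antiderivative is F(s) = 5*s**2*(2*log(s) - 1)/4.
Then F(5) - F(1) = (-125/4 + 125*log(5)/2) - (-5/4) = -30 + 125*log(5)/2.

-30 + 125*log(5)/2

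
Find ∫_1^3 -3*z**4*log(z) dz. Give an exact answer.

726/25 - 729*log(3)/5

Integrate by parts once (u = ln z, dv = -3*z**4 dz).
An antiderivative is F(z) = -3*z**5*(5*log(z) - 1)/25.
Then F(3) - F(1) = (729/25 - 729*log(3)/5) - (3/25) = 726/25 - 729*log(3)/5.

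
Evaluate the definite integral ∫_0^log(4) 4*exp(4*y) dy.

255

Let u = exp(y), so du = exp(y) dy. When y = 0, u = 1; when y = log(4), u = 4.
The integral becomes 4·∫ u**3 du from 1 to 4, with antiderivative u**4.
Back in y: F(y) = exp(4*y).
Then F(log(4)) - F(0) = (256) - (1) = 255.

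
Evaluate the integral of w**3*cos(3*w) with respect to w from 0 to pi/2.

-pi**3/24 + 2/27 + pi/9

Integrate by parts 3 times (u = w^3, dv = cos(3*w) dw).
An antiderivative is F(w) = w**3*sin(3*w)/3 + w**2*cos(3*w)/3 - 2*w*sin(3*w)/9 - 2*cos(3*w)/27.
Then F(pi/2) - F(0) = (-pi**3/24 + pi/9) - (-2/27) = -pi**3/24 + 2/27 + pi/9.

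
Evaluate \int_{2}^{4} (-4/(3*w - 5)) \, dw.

-4*log(7)/3

An antiderivative is F(w) = -4*log(3*w - 5)/3.
Then F(4) - F(2) = (-4*log(7)/3) - (0) = -4*log(7)/3.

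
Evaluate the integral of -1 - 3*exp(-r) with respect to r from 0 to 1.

An antiderivative is F(r) = -r + 3*exp(-r).
Then F(1) - F(0) = (-1 + 3*exp(-1)) - (3) = -4 + 3*exp(-1).

-4 + 3*exp(-1)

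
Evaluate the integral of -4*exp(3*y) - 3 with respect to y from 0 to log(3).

An antiderivative is F(y) = -4*exp(3*y)/3 - 3*y.
Then F(log(3)) - F(0) = (-36 - 3*log(3)) - (-4/3) = -104/3 - log(27).

-104/3 - log(27)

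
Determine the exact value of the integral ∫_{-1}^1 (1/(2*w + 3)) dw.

log(5)/2

An antiderivative is F(w) = log(2*w + 3)/2.
Then F(1) - F(-1) = (log(5)/2) - (0) = log(5)/2.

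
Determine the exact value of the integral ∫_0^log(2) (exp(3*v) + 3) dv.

An antiderivative is F(v) = exp(3*v)/3 + 3*v.
Then F(log(2)) - F(0) = (log(8) + 8/3) - (1/3) = log(8) + 7/3.

log(8) + 7/3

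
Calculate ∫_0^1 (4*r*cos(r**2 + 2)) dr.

-2*sin(2) + 2*sin(3)

Let u = r**2 + 2, so du = 2*r dr. When r = 0, u = 2; when r = 1, u = 3.
The integral becomes 2·∫ cos(u) du from 2 to 3, with antiderivative 2*sin(u).
Back in r: F(r) = 2*sin(r**2 + 2).
Then F(1) - F(0) = (2*sin(3)) - (2*sin(2)) = -2*sin(2) + 2*sin(3).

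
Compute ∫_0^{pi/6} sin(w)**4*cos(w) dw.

1/160

Let u = sin(w), so du = cos(w) dw. When w = 0, u = 0; when w = pi/6, u = 1/2.
The integral becomes ∫ u**4 du from 0 to 1/2, with antiderivative u**5/5.
Back in w: F(w) = sin(w)**5/5.
Then F(pi/6) - F(0) = (1/160) - (0) = 1/160.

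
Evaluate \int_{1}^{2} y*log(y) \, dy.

-3/4 + log(4)

Integrate by parts once (u = ln y, dv = y dy).
An antiderivative is F(y) = y**2*(2*log(y) - 1)/4.
Then F(2) - F(1) = (-1 + log(4)) - (-1/4) = -3/4 + log(4).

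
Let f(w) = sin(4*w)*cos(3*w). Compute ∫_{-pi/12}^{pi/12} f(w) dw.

Use the identity sin(4*w)cos(3*w) = [sin(7*w) + sin(w)]/2.
An antiderivative is F(w) = -cos(w)/2 - cos(7*w)/14.
Then F(pi/12) - F(-pi/12) = (-3*sqrt(6)/28 - sqrt(2)/7) - (-3*sqrt(6)/28 - sqrt(2)/7) = 0.

0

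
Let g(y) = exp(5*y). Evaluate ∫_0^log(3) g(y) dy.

Let u = exp(y), so du = exp(y) dy. When y = 0, u = 1; when y = log(3), u = 3.
The integral becomes ∫ u**4 du from 1 to 3, with antiderivative u**5/5.
Back in y: F(y) = exp(5*y)/5.
Then F(log(3)) - F(0) = (243/5) - (1/5) = 242/5.

242/5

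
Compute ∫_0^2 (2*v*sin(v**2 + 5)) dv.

cos(5) - cos(9)

Let u = v**2 + 5, so du = 2*v dv. When v = 0, u = 5; when v = 2, u = 9.
The integral becomes ∫ sin(u) du from 5 to 9, with antiderivative -cos(u).
Back in v: F(v) = -cos(v**2 + 5).
Then F(2) - F(0) = (-cos(9)) - (-cos(5)) = cos(5) - cos(9).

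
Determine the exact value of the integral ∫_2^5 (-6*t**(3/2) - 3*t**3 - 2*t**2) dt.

By the power rule, an antiderivative is F(t) = -12*t**(5/2)/5 - 3*t**4/4 - 2*t**3/3.
Then F(5) - F(2) = (-6625/12 - 60*sqrt(5)) - (-52/3 - 48*sqrt(2)/5) = -2139/4 - 60*sqrt(5) + 48*sqrt(2)/5.

-2139/4 - 60*sqrt(5) + 48*sqrt(2)/5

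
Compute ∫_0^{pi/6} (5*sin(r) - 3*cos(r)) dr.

An antiderivative is F(r) = -3*sin(r) - 5*cos(r).
Then F(pi/6) - F(0) = (-5*sqrt(3)/2 - 3/2) - (-5) = 7/2 - 5*sqrt(3)/2.

7/2 - 5*sqrt(3)/2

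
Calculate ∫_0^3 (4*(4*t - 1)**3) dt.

3660

Let u = 4*t - 1, so du = 4 dt. When t = 0, u = -1; when t = 3, u = 11.
The integral becomes ∫ u**3 du from -1 to 11, with antiderivative u**4/4.
Back in t: F(t) = (4*t - 1)**4/4.
Then F(3) - F(0) = (14641/4) - (1/4) = 3660.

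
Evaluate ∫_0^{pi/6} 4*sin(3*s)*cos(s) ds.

Use the identity sin(3*s)cos(s) = [sin(4*s) + sin(2*s)]/2.
An antiderivative is F(s) = -cos(2*s) - cos(4*s)/2.
Then F(pi/6) - F(0) = (-1/4) - (-3/2) = 5/4.

5/4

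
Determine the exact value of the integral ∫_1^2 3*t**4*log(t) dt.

Integrate by parts once (u = ln t, dv = 3*t**4 dt).
An antiderivative is F(t) = 3*t**5*(5*log(t) - 1)/25.
Then F(2) - F(1) = (-96/25 + 96*log(2)/5) - (-3/25) = -93/25 + 96*log(2)/5.

-93/25 + 96*log(2)/5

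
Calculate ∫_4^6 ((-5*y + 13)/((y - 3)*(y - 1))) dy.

Factor the denominator: y**2 - 4*y + 3 = (y - 1)(y - 3).
Partial fractions: (-5*y + 13)/((y - 3)*(y - 1)) = -4/(y - 1) - 1/(y - 3).
An antiderivative is F(y) = -log(y - 3) - 4*log(y - 1).
Then F(6) - F(4) = (-4*log(5) - log(3)) - (-log(81)) = -4*log(5) + 3*log(3).

-4*log(5) + 3*log(3)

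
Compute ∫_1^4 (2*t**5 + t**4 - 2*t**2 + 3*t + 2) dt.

15561/10

By the power rule, an antiderivative is F(t) = t**6/3 + t**5/5 - 2*t**3/3 + 3*t**2/2 + 2*t.
Then F(4) - F(1) = (23392/15) - (101/30) = 15561/10.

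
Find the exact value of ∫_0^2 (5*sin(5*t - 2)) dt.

cos(2) - cos(8)

Let u = 5*t - 2, so du = 5 dt. When t = 0, u = -2; when t = 2, u = 8.
The integral becomes ∫ sin(u) du from -2 to 8, with antiderivative -cos(u).
Back in t: F(t) = -cos(5*t - 2).
Then F(2) - F(0) = (-cos(8)) - (-cos(2)) = cos(2) - cos(8).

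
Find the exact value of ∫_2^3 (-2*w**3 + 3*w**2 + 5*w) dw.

-1

By the power rule, an antiderivative is F(w) = -w**4/2 + w**3 + 5*w**2/2.
Then F(3) - F(2) = (9) - (10) = -1.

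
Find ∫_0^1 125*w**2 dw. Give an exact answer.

Let u = 5*w, so du = 5 dw. When w = 0, u = 0; when w = 1, u = 5.
The integral becomes ∫ u**2 du from 0 to 5, with antiderivative u**3/3.
Back in w: F(w) = 125*w**3/3.
Then F(1) - F(0) = (125/3) - (0) = 125/3.

125/3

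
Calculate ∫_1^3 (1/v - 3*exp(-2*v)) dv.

An antiderivative is F(v) = log(v) + 3*exp(-2*v)/2.
Then F(3) - F(1) = (3*exp(-6)/2 + log(3)) - (3*exp(-2)/2) = -3*exp(-2)/2 + 3*exp(-6)/2 + log(3).

-3*exp(-2)/2 + 3*exp(-6)/2 + log(3)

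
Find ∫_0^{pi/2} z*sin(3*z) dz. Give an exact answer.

-1/9

Integrate by parts once (u = z, dv = sin(3*z) dz).
An antiderivative is F(z) = -z*cos(3*z)/3 + sin(3*z)/9.
Then F(pi/2) - F(0) = (-1/9) - (0) = -1/9.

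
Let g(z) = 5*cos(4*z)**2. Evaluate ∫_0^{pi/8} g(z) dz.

Use the identity cos^2(4*z) = (1 + cos(8*z))/2.
An antiderivative is F(z) = 5*z/2 + 5*sin(8*z)/16.
Then F(pi/8) - F(0) = (5*pi/16) - (0) = 5*pi/16.

5*pi/16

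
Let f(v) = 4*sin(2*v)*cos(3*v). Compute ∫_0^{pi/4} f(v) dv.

-8/5 + 6*sqrt(2)/5

Use the identity sin(2*v)cos(3*v) = [sin(5*v) + sin(-v)]/2.
An antiderivative is F(v) = 2*cos(v) - 2*cos(5*v)/5.
Then F(pi/4) - F(0) = (6*sqrt(2)/5) - (8/5) = -8/5 + 6*sqrt(2)/5.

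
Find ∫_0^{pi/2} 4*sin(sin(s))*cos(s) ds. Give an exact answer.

Let u = sin(s), so du = cos(s) ds. When s = 0, u = 0; when s = pi/2, u = 1.
The integral becomes 4·∫ sin(u) du from 0 to 1, with antiderivative -4*cos(u).
Back in s: F(s) = -4*cos(sin(s)).
Then F(pi/2) - F(0) = (-4*cos(1)) - (-4) = 4 - 4*cos(1).

4 - 4*cos(1)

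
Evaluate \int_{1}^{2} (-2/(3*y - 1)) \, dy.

An antiderivative is F(y) = -2*log(3*y - 1)/3.
Then F(2) - F(1) = (-2*log(5)/3) - (-2*log(2)/3) = -2*log(5)/3 + 2*log(2)/3.

-2*log(5)/3 + 2*log(2)/3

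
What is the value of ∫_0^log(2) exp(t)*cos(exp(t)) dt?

-sin(1) + sin(2)

Let u = exp(t), so du = exp(t) dt. When t = 0, u = 1; when t = log(2), u = 2.
The integral becomes ∫ cos(u) du from 1 to 2, with antiderivative sin(u).
Back in t: F(t) = sin(exp(t)).
Then F(log(2)) - F(0) = (sin(2)) - (sin(1)) = -sin(1) + sin(2).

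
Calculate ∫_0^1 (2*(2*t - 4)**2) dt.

56/3

Let u = 2*t - 4, so du = 2 dt. When t = 0, u = -4; when t = 1, u = -2.
The integral becomes ∫ u**2 du from -4 to -2, with antiderivative u**3/3.
Back in t: F(t) = (2*t - 4)**3/3.
Then F(1) - F(0) = (-8/3) - (-64/3) = 56/3.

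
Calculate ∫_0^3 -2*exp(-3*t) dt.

An antiderivative is F(t) = 2*exp(-3*t)/3.
Then F(3) - F(0) = (2*exp(-9)/3) - (2/3) = -2/3 + 2*exp(-9)/3.

-2/3 + 2*exp(-9)/3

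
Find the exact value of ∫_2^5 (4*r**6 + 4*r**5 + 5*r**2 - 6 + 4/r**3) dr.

19292397/350

By the power rule, an antiderivative is F(r) = 4*r**7/7 + 2*r**6/3 + 5*r**3/3 - 6*r - 2/r**2.
Then F(5) - F(2) = (9666611/175) - (1633/14) = 19292397/350.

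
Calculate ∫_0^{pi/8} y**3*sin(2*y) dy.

sqrt(2)*(-384 - pi**3 + 12*pi**2 + 96*pi)/2048

Integrate by parts 3 times (u = y^3, dv = sin(2*y) dy).
An antiderivative is F(y) = -y**3*cos(2*y)/2 + 3*y**2*sin(2*y)/4 + 3*y*cos(2*y)/4 - 3*sin(2*y)/8.
Then F(pi/8) - F(0) = (sqrt(2)*(-384 - pi**3 + 12*pi**2 + 96*pi)/2048) - (0) = sqrt(2)*(-384 - pi**3 + 12*pi**2 + 96*pi)/2048.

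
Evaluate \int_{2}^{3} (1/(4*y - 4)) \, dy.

log(2)/4

An antiderivative is F(y) = log(4*y - 4)/4.
Then F(3) - F(2) = (3*log(2)/4) - (log(2)/2) = log(2)/4.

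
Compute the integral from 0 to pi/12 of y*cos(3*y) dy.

Integrate by parts once (u = y, dv = cos(3*y) dy).
An antiderivative is F(y) = y*sin(3*y)/3 + cos(3*y)/9.
Then F(pi/12) - F(0) = (sqrt(2)*(pi + 4)/72) - (1/9) = -1/9 + sqrt(2)*pi/72 + sqrt(2)/18.

-1/9 + sqrt(2)*pi/72 + sqrt(2)/18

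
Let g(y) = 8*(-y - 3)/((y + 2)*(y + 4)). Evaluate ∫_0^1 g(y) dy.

-4*log(5) - 4*log(3) + 12*log(2)

Factor the denominator: y**2 + 6*y + 8 = (y + 4)(y + 2).
Partial fractions: 8*(-y - 3)/((y + 2)*(y + 4)) = -4/(y + 4) - 4/(y + 2).
An antiderivative is F(y) = -4*log(y + 2) - 4*log(y + 4).
Then F(1) - F(0) = (-4*log(5) - 4*log(3)) - (-12*log(2)) = -4*log(5) - 4*log(3) + 12*log(2).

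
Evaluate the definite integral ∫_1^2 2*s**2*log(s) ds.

Integrate by parts once (u = ln s, dv = 2*s**2 ds).
An antiderivative is F(s) = 2*s**3*(3*log(s) - 1)/9.
Then F(2) - F(1) = (-16/9 + 16*log(2)/3) - (-2/9) = -14/9 + 16*log(2)/3.

-14/9 + 16*log(2)/3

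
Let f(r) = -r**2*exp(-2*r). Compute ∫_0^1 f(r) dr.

Integrate by parts twice (u = r^2, dv = -exp(-2*r) dr).
An antiderivative is F(r) = (2*r**2 + 2*r + 1)*exp(-2*r)/4.
Then F(1) - F(0) = (5*exp(-2)/4) - (1/4) = (5 - exp(2))*exp(-2)/4.

(5 - exp(2))*exp(-2)/4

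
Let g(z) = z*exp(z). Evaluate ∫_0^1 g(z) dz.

Integrate by parts once (u = z, dv = exp(z) dz).
An antiderivative is F(z) = (z - 1)*exp(z).
Then F(1) - F(0) = (0) - (-1) = 1.

1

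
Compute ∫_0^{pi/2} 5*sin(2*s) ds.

An antiderivative is F(s) = -5*cos(2*s)/2.
Then F(pi/2) - F(0) = (5/2) - (-5/2) = 5.

5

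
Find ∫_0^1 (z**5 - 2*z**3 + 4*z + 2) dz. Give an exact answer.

11/3

By the power rule, an antiderivative is F(z) = z**6/6 - z**4/2 + 2*z**2 + 2*z.
Then F(1) - F(0) = (11/3) - (0) = 11/3.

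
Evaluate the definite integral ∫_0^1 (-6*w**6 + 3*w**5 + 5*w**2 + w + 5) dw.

143/21

By the power rule, an antiderivative is F(w) = -6*w**7/7 + w**6/2 + 5*w**3/3 + w**2/2 + 5*w.
Then F(1) - F(0) = (143/21) - (0) = 143/21.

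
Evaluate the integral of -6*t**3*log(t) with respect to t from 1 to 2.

45/8 - 24*log(2)

Integrate by parts once (u = ln t, dv = -6*t**3 dt).
An antiderivative is F(t) = -3*t**4*(4*log(t) - 1)/8.
Then F(2) - F(1) = (6 - 24*log(2)) - (3/8) = 45/8 - 24*log(2).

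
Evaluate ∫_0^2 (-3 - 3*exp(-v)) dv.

An antiderivative is F(v) = -3*v + 3*exp(-v).
Then F(2) - F(0) = (-6 + 3*exp(-2)) - (3) = -9 + 3*exp(-2).

-9 + 3*exp(-2)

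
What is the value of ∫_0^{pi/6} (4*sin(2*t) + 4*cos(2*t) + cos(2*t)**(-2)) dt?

1 + 3*sqrt(3)/2

An antiderivative is F(t) = 2*sin(2*t) - 2*cos(2*t) + tan(2*t)/2.
Then F(pi/6) - F(0) = (-1 + 3*sqrt(3)/2) - (-2) = 1 + 3*sqrt(3)/2.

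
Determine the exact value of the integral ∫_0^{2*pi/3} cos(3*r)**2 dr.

Use the identity cos^2(3*r) = (1 + cos(6*r))/2.
An antiderivative is F(r) = r/2 + sin(6*r)/12.
Then F(2*pi/3) - F(0) = (pi/3) - (0) = pi/3.

pi/3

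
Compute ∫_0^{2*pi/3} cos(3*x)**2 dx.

Use the identity cos^2(3*x) = (1 + cos(6*x))/2.
An antiderivative is F(x) = x/2 + sin(6*x)/12.
Then F(2*pi/3) - F(0) = (pi/3) - (0) = pi/3.

pi/3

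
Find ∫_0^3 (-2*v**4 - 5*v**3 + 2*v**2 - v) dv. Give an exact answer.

-3699/20

By the power rule, an antiderivative is F(v) = -2*v**5/5 - 5*v**4/4 + 2*v**3/3 - v**2/2.
Then F(3) - F(0) = (-3699/20) - (0) = -3699/20.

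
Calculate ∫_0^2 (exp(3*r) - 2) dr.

-13/3 + exp(6)/3

An antiderivative is F(r) = exp(3*r)/3 - 2*r.
Then F(2) - F(0) = (-4 + exp(6)/3) - (1/3) = -13/3 + exp(6)/3.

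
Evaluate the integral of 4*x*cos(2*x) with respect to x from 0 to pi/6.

-1/2 + sqrt(3)*pi/6

Integrate by parts once (u = x, dv = 4*cos(2*x) dx).
An antiderivative is F(x) = 2*x*sin(2*x) + cos(2*x).
Then F(pi/6) - F(0) = (1/2 + sqrt(3)*pi/6) - (1) = -1/2 + sqrt(3)*pi/6.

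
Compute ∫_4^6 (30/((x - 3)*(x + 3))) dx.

-5*log(3) + 5*log(7)

Factor the denominator: x**2 - 9 = (x + 3)(x - 3).
Partial fractions: 30/((x - 3)*(x + 3)) = -5/(x + 3) + 5/(x - 3).
An antiderivative is F(x) = 5*log(x - 3) - 5*log(x + 3).
Then F(6) - F(4) = (-5*log(3)) - (-5*log(7)) = -5*log(3) + 5*log(7).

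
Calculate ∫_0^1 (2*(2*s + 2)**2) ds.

Let u = 2*s + 2, so du = 2 ds. When s = 0, u = 2; when s = 1, u = 4.
The integral becomes ∫ u**2 du from 2 to 4, with antiderivative u**3/3.
Back in s: F(s) = (2*s + 2)**3/3.
Then F(1) - F(0) = (64/3) - (8/3) = 56/3.

56/3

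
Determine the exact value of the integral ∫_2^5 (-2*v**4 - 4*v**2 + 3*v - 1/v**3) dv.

-272361/200

By the power rule, an antiderivative is F(v) = -2*v**5/5 - 4*v**3/3 + 3*v**2/2 + 1/(2*v**2).
Then F(5) - F(2) = (-103436/75) - (-2081/120) = -272361/200.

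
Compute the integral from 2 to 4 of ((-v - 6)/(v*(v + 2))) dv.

log(9/32)

Factor the denominator: v**2 + 2*v = (v + 2)v.
Partial fractions: (-v - 6)/(v*(v + 2)) = 2/(v + 2) - 3/v.
An antiderivative is F(v) = -3*log(v) + 2*log(v + 2).
Then F(4) - F(2) = (log(9/16)) - (log(2)) = log(9/32).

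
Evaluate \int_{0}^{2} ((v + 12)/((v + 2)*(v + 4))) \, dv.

Factor the denominator: v**2 + 6*v + 8 = (v + 4)(v + 2).
Partial fractions: (v + 12)/((v + 2)*(v + 4)) = -4/(v + 4) + 5/(v + 2).
An antiderivative is F(v) = 5*log(v + 2) - 4*log(v + 4).
Then F(2) - F(0) = (log(64/81)) - (-log(8)) = -4*log(3) + 9*log(2).

-4*log(3) + 9*log(2)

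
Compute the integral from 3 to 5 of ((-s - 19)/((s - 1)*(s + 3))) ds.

Factor the denominator: s**2 + 2*s - 3 = (s + 3)(s - 1).
Partial fractions: (-s - 19)/((s - 1)*(s + 3)) = 4/(s + 3) - 5/(s - 1).
An antiderivative is F(s) = -5*log(s - 1) + 4*log(s + 3).
Then F(5) - F(3) = (log(4)) - (log(81/2)) = log(8/81).

log(8/81)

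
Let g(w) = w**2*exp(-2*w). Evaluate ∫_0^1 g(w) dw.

(-5 + exp(2))*exp(-2)/4

Integrate by parts twice (u = w^2, dv = exp(-2*w) dw).
An antiderivative is F(w) = (-2*w**2 - 2*w - 1)*exp(-2*w)/4.
Then F(1) - F(0) = (-5*exp(-2)/4) - (-1/4) = (-5 + exp(2))*exp(-2)/4.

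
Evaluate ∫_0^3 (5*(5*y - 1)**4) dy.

107565

Let u = 5*y - 1, so du = 5 dy. When y = 0, u = -1; when y = 3, u = 14.
The integral becomes ∫ u**4 du from -1 to 14, with antiderivative u**5/5.
Back in y: F(y) = (5*y - 1)**5/5.
Then F(3) - F(0) = (537824/5) - (-1/5) = 107565.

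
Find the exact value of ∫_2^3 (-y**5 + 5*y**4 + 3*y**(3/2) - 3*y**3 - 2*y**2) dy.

-24*sqrt(2)/5 + 54*sqrt(3)/5 + 155/4

By the power rule, an antiderivative is F(y) = -y**6/6 + 6*y**(5/2)/5 + y**5 - 3*y**4/4 - 2*y**3/3.
Then F(3) - F(2) = (54*sqrt(3)/5 + 171/4) - (4 + 24*sqrt(2)/5) = -24*sqrt(2)/5 + 54*sqrt(3)/5 + 155/4.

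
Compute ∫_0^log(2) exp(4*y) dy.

15/4

Let u = exp(y), so du = exp(y) dy. When y = 0, u = 1; when y = log(2), u = 2.
The integral becomes ∫ u**3 du from 1 to 2, with antiderivative u**4/4.
Back in y: F(y) = exp(4*y)/4.
Then F(log(2)) - F(0) = (4) - (1/4) = 15/4.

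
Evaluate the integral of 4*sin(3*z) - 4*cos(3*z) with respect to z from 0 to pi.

8/3

An antiderivative is F(z) = -4*sin(3*z)/3 - 4*cos(3*z)/3.
Then F(pi) - F(0) = (4/3) - (-4/3) = 8/3.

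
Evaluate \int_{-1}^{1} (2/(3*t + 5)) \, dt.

4*log(2)/3

An antiderivative is F(t) = 2*log(3*t + 5)/3.
Then F(1) - F(-1) = (log(4)) - (2*log(2)/3) = 4*log(2)/3.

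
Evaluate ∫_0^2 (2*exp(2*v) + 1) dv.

1 + exp(4)

An antiderivative is F(v) = exp(2*v) + v.
Then F(2) - F(0) = (2 + exp(4)) - (1) = 1 + exp(4).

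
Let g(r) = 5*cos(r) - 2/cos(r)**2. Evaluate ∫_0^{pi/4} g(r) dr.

An antiderivative is F(r) = 5*sin(r) - 2*tan(r).
Then F(pi/4) - F(0) = (-2 + 5*sqrt(2)/2) - (0) = -2 + 5*sqrt(2)/2.

-2 + 5*sqrt(2)/2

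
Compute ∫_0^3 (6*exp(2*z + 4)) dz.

-3*(1 - exp(6))*exp(4)

Let u = 2*z + 4, so du = 2 dz. When z = 0, u = 4; when z = 3, u = 10.
The integral becomes 3·∫ exp(u) du from 4 to 10, with antiderivative 3*exp(u).
Back in z: F(z) = 3*exp(2*z + 4).
Then F(3) - F(0) = (3*exp(10)) - (3*exp(4)) = -3*(1 - exp(6))*exp(4).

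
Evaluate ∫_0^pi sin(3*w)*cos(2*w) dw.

Use the identity sin(3*w)cos(2*w) = [sin(5*w) + sin(w)]/2.
An antiderivative is F(w) = -cos(w)/2 - cos(5*w)/10.
Then F(pi) - F(0) = (3/5) - (-3/5) = 6/5.

6/5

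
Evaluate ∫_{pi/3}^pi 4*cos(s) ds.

An antiderivative is F(s) = 4*sin(s).
Then F(pi) - F(pi/3) = (0) - (2*sqrt(3)) = -2*sqrt(3).

-2*sqrt(3)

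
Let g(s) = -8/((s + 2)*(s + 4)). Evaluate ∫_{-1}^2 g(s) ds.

-log(16)

Factor the denominator: s**2 + 6*s + 8 = (s + 4)(s + 2).
Partial fractions: -8/((s + 2)*(s + 4)) = 4/(s + 4) - 4/(s + 2).
An antiderivative is F(s) = -4*log(s + 2) + 4*log(s + 4).
Then F(2) - F(-1) = (log(81/16)) - (log(81)) = -log(16).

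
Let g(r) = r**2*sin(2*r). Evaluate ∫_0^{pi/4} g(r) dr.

Integrate by parts twice (u = r^2, dv = sin(2*r) dr).
An antiderivative is F(r) = -r**2*cos(2*r)/2 + r*sin(2*r)/2 + cos(2*r)/4.
Then F(pi/4) - F(0) = (pi/8) - (1/4) = -1/4 + pi/8.

-1/4 + pi/8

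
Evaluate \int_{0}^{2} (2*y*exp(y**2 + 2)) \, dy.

Let u = y**2 + 2, so du = 2*y dy. When y = 0, u = 2; when y = 2, u = 6.
The integral becomes ∫ exp(u) du from 2 to 6, with antiderivative exp(u).
Back in y: F(y) = exp(y**2 + 2).
Then F(2) - F(0) = (exp(6)) - (exp(2)) = -exp(2) + exp(6).

-exp(2) + exp(6)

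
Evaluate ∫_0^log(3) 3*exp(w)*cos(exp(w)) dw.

Let u = exp(w), so du = exp(w) dw. When w = 0, u = 1; when w = log(3), u = 3.
The integral becomes 3·∫ cos(u) du from 1 to 3, with antiderivative 3*sin(u).
Back in w: F(w) = 3*sin(exp(w)).
Then F(log(3)) - F(0) = (3*sin(3)) - (3*sin(1)) = -3*sin(1) + 3*sin(3).

-3*sin(1) + 3*sin(3)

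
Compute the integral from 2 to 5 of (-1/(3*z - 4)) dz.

-log(11)/3 + log(2)/3

An antiderivative is F(z) = -log(3*z - 4)/3.
Then F(5) - F(2) = (-log(11)/3) - (-log(2)/3) = -log(11)/3 + log(2)/3.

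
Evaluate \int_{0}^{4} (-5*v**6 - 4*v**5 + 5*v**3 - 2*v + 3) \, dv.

By the power rule, an antiderivative is F(v) = -5*v**7/7 - 2*v**6/3 + 5*v**4/4 - v**2 + 3*v.
Then F(4) - F(0) = (-296468/21) - (0) = -296468/21.

-296468/21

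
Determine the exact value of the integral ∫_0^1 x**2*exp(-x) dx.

Integrate by parts twice (u = x^2, dv = exp(-x) dx).
An antiderivative is F(x) = (-x**2 - 2*x - 2)*exp(-x).
Then F(1) - F(0) = (-5*exp(-1)) - (-2) = 2 - 5*exp(-1).

2 - 5*exp(-1)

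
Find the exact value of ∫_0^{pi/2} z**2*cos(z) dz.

-2 + pi**2/4

Integrate by parts twice (u = z^2, dv = cos(z) dz).
An antiderivative is F(z) = z**2*sin(z) + 2*z*cos(z) - 2*sin(z).
Then F(pi/2) - F(0) = (-2 + pi**2/4) - (0) = -2 + pi**2/4.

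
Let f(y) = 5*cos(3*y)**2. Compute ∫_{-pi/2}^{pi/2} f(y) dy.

Use the identity cos^2(3*y) = (1 + cos(6*y))/2.
An antiderivative is F(y) = 5*y/2 + 5*sin(6*y)/12.
Then F(pi/2) - F(-pi/2) = (5*pi/4) - (-5*pi/4) = 5*pi/2.

5*pi/2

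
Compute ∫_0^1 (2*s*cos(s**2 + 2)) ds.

Let u = s**2 + 2, so du = 2*s ds. When s = 0, u = 2; when s = 1, u = 3.
The integral becomes ∫ cos(u) du from 2 to 3, with antiderivative sin(u).
Back in s: F(s) = sin(s**2 + 2).
Then F(1) - F(0) = (sin(3)) - (sin(2)) = -sin(2) + sin(3).

-sin(2) + sin(3)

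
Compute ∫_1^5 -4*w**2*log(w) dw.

496/9 - 500*log(5)/3

Integrate by parts once (u = ln w, dv = -4*w**2 dw).
An antiderivative is F(w) = -4*w**3*(3*log(w) - 1)/9.
Then F(5) - F(1) = (500/9 - 500*log(5)/3) - (4/9) = 496/9 - 500*log(5)/3.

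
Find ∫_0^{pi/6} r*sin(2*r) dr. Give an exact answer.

-pi/24 + sqrt(3)/8

Integrate by parts once (u = r, dv = sin(2*r) dr).
An antiderivative is F(r) = -r*cos(2*r)/2 + sin(2*r)/4.
Then F(pi/6) - F(0) = (-pi/24 + sqrt(3)/8) - (0) = -pi/24 + sqrt(3)/8.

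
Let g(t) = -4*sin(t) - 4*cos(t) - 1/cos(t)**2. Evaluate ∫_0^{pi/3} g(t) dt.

-3*sqrt(3) - 2

An antiderivative is F(t) = -4*sin(t) + 4*cos(t) - tan(t).
Then F(pi/3) - F(0) = (2 - 3*sqrt(3)) - (4) = -3*sqrt(3) - 2.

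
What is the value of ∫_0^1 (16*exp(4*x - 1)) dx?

Let u = 4*x - 1, so du = 4 dx. When x = 0, u = -1; when x = 1, u = 3.
The integral becomes 4·∫ exp(u) du from -1 to 3, with antiderivative 4*exp(u).
Back in x: F(x) = 4*exp(4*x - 1).
Then F(1) - F(0) = (4*exp(3)) - (4*exp(-1)) = -(4 - 4*exp(4))*exp(-1).

-(4 - 4*exp(4))*exp(-1)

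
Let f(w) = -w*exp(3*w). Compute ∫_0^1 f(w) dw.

-2*exp(3)/9 - 1/9

Integrate by parts once (u = w, dv = -exp(3*w) dw).
An antiderivative is F(w) = (-3*w + 1)*exp(3*w)/9.
Then F(1) - F(0) = (-2*exp(3)/9) - (1/9) = -2*exp(3)/9 - 1/9.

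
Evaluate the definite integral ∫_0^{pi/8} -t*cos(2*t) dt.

-sqrt(2)/8 - sqrt(2)*pi/32 + 1/4

Integrate by parts once (u = t, dv = -cos(2*t) dt).
An antiderivative is F(t) = -t*sin(2*t)/2 - cos(2*t)/4.
Then F(pi/8) - F(0) = (sqrt(2)*(-4 - pi)/32) - (-1/4) = -sqrt(2)/8 - sqrt(2)*pi/32 + 1/4.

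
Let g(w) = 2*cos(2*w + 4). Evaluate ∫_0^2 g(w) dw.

Let u = 2*w + 4, so du = 2 dw. When w = 0, u = 4; when w = 2, u = 8.
The integral becomes ∫ cos(u) du from 4 to 8, with antiderivative sin(u).
Back in w: F(w) = sin(2*w + 4).
Then F(2) - F(0) = (sin(8)) - (sin(4)) = -sin(4) + sin(8).

-sin(4) + sin(8)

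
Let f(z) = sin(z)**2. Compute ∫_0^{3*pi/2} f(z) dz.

Use the identity sin^2(z) = (1 - cos(2*z))/2.
An antiderivative is F(z) = z/2 - sin(2*z)/4.
Then F(3*pi/2) - F(0) = (3*pi/4) - (0) = 3*pi/4.

3*pi/4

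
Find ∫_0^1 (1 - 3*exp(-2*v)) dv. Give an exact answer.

An antiderivative is F(v) = v + 3*exp(-2*v)/2.
Then F(1) - F(0) = (3*exp(-2)/2 + 1) - (3/2) = (3 - exp(2))*exp(-2)/2.

(3 - exp(2))*exp(-2)/2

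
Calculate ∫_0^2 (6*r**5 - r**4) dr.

By the power rule, an antiderivative is F(r) = r**6 - r**5/5.
Then F(2) - F(0) = (288/5) - (0) = 288/5.

288/5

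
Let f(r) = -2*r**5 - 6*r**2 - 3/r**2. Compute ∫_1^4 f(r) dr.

By the power rule, an antiderivative is F(r) = -r**6/3 - 2*r**3 + 3/r.
Then F(4) - F(1) = (-17911/12) - (2/3) = -5973/4.

-5973/4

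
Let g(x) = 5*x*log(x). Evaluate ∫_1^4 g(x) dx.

Integrate by parts once (u = ln x, dv = 5*x dx).
An antiderivative is F(x) = 5*x**2*(2*log(x) - 1)/4.
Then F(4) - F(1) = (-20 + 80*log(2)) - (-5/4) = -75/4 + 80*log(2).

-75/4 + 80*log(2)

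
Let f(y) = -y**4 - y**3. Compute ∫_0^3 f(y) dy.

By the power rule, an antiderivative is F(y) = -y**5/5 - y**4/4.
Then F(3) - F(0) = (-1377/20) - (0) = -1377/20.

-1377/20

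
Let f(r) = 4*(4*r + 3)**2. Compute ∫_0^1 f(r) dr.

316/3

Let u = 4*r + 3, so du = 4 dr. When r = 0, u = 3; when r = 1, u = 7.
The integral becomes ∫ u**2 du from 3 to 7, with antiderivative u**3/3.
Back in r: F(r) = (4*r + 3)**3/3.
Then F(1) - F(0) = (343/3) - (9) = 316/3.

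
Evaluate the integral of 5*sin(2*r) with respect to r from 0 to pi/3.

15/4

An antiderivative is F(r) = -5*cos(2*r)/2.
Then F(pi/3) - F(0) = (5/4) - (-5/2) = 15/4.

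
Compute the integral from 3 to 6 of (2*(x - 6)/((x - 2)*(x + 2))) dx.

-4*log(5) + 8*log(2)

Factor the denominator: x**2 - 4 = (x + 2)(x - 2).
Partial fractions: 2*(x - 6)/((x - 2)*(x + 2)) = 4/(x + 2) - 2/(x - 2).
An antiderivative is F(x) = -2*log(x - 2) + 4*log(x + 2).
Then F(6) - F(3) = (8*log(2)) - (4*log(5)) = -4*log(5) + 8*log(2).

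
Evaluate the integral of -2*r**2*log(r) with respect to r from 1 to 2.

14/9 - 16*log(2)/3

Integrate by parts once (u = ln r, dv = -2*r**2 dr).
An antiderivative is F(r) = -2*r**3*(3*log(r) - 1)/9.
Then F(2) - F(1) = (16/9 - 16*log(2)/3) - (2/9) = 14/9 - 16*log(2)/3.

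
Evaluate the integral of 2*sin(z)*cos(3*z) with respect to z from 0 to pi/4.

Use the identity sin(z)cos(3*z) = [sin(4*z) + sin(-2*z)]/2.
An antiderivative is F(z) = cos(2*z)/2 - cos(4*z)/4.
Then F(pi/4) - F(0) = (1/4) - (1/4) = 0.

0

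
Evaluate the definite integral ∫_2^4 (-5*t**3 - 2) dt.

-304

By the power rule, an antiderivative is F(t) = -5*t**4/4 - 2*t.
Then F(4) - F(2) = (-328) - (-24) = -304.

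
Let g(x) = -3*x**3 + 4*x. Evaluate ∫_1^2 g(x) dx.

-21/4

By the power rule, an antiderivative is F(x) = -3*x**4/4 + 2*x**2.
Then F(2) - F(1) = (-4) - (5/4) = -21/4.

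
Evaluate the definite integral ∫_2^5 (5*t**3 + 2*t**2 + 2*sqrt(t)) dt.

-8*sqrt(2)/3 + 20*sqrt(5)/3 + 3357/4

By the power rule, an antiderivative is F(t) = 5*t**4/4 + 4*t**(3/2)/3 + 2*t**3/3.
Then F(5) - F(2) = (20*sqrt(5)/3 + 10375/12) - (8*sqrt(2)/3 + 76/3) = -8*sqrt(2)/3 + 20*sqrt(5)/3 + 3357/4.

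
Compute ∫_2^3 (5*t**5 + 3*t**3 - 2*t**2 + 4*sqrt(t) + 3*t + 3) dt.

-16*sqrt(2)/3 + 8*sqrt(3) + 2403/4

By the power rule, an antiderivative is F(t) = 5*t**6/6 + 3*t**4/4 + 8*t**(3/2)/3 - 2*t**3/3 + 3*t**2/2 + 3*t.
Then F(3) - F(2) = (8*sqrt(3) + 2691/4) - (16*sqrt(2)/3 + 72) = -16*sqrt(2)/3 + 8*sqrt(3) + 2403/4.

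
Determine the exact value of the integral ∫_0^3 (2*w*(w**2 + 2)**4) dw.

161019/5

Let u = w**2 + 2, so du = 2*w dw. When w = 0, u = 2; when w = 3, u = 11.
The integral becomes ∫ u**4 du from 2 to 11, with antiderivative u**5/5.
Back in w: F(w) = (w**2 + 2)**5/5.
Then F(3) - F(0) = (161051/5) - (32/5) = 161019/5.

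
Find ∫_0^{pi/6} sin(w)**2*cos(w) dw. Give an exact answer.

1/24

Let u = sin(w), so du = cos(w) dw. When w = 0, u = 0; when w = pi/6, u = 1/2.
The integral becomes ∫ u**2 du from 0 to 1/2, with antiderivative u**3/3.
Back in w: F(w) = sin(w)**3/3.
Then F(pi/6) - F(0) = (1/24) - (0) = 1/24.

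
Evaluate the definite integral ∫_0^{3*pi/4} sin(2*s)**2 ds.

3*pi/8

Use the identity sin^2(2*s) = (1 - cos(4*s))/2.
An antiderivative is F(s) = s/2 - sin(4*s)/8.
Then F(3*pi/4) - F(0) = (3*pi/8) - (0) = 3*pi/8.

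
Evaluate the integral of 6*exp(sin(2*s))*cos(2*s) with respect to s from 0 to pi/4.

Let u = sin(2*s), so du = 2*cos(2*s) ds. When s = 0, u = 0; when s = pi/4, u = 1.
The integral becomes 3·∫ exp(u) du from 0 to 1, with antiderivative 3*exp(u).
Back in s: F(s) = 3*exp(sin(2*s)).
Then F(pi/4) - F(0) = (3*E) - (3) = -3 + 3*E.

-3 + 3*E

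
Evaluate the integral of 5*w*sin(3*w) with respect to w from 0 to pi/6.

5/9

Integrate by parts once (u = w, dv = 5*sin(3*w) dw).
An antiderivative is F(w) = -5*w*cos(3*w)/3 + 5*sin(3*w)/9.
Then F(pi/6) - F(0) = (5/9) - (0) = 5/9.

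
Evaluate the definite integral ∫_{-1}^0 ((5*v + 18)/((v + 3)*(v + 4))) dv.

Factor the denominator: v**2 + 7*v + 12 = (v + 4)(v + 3).
Partial fractions: (5*v + 18)/((v + 3)*(v + 4)) = 2/(v + 4) + 3/(v + 3).
An antiderivative is F(v) = 3*log(v + 3) + 2*log(v + 4).
Then F(0) - F(-1) = (4*log(2) + 3*log(3)) - (log(72)) = log(6).

log(6)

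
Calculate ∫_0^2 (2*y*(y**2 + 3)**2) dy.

Let u = y**2 + 3, so du = 2*y dy. When y = 0, u = 3; when y = 2, u = 7.
The integral becomes ∫ u**2 du from 3 to 7, with antiderivative u**3/3.
Back in y: F(y) = (y**2 + 3)**3/3.
Then F(2) - F(0) = (343/3) - (9) = 316/3.

316/3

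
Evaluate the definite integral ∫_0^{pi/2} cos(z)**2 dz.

Use the identity cos^2(z) = (1 + cos(2*z))/2.
An antiderivative is F(z) = z/2 + sin(2*z)/4.
Then F(pi/2) - F(0) = (pi/4) - (0) = pi/4.

pi/4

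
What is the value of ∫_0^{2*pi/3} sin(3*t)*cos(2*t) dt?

Use the identity sin(3*t)cos(2*t) = [sin(5*t) + sin(t)]/2.
An antiderivative is F(t) = -cos(t)/2 - cos(5*t)/10.
Then F(2*pi/3) - F(0) = (3/10) - (-3/5) = 9/10.

9/10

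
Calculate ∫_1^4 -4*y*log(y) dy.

15 - 64*log(2)

Integrate by parts once (u = ln y, dv = -4*y dy).
An antiderivative is F(y) = -y**2*(2*log(y) - 1).
Then F(4) - F(1) = (16 - 64*log(2)) - (1) = 15 - 64*log(2).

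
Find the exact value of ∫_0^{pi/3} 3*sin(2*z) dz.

An antiderivative is F(z) = -3*cos(2*z)/2.
Then F(pi/3) - F(0) = (3/4) - (-3/2) = 9/4.

9/4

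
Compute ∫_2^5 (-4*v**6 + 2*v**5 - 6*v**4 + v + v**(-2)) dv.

By the power rule, an antiderivative is F(v) = -4*v**7/7 + v**6/3 - 6*v**5/5 + v**2/2 - 1/v.
Then F(5) - F(2) = (-9066167/210) - (-18629/210) = -1507923/35.

-1507923/35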